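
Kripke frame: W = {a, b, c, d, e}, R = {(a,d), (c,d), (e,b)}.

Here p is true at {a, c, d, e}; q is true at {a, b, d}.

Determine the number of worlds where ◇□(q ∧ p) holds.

3

a: successors {d}; □(q ∧ p) there: d:T. ✓
b: no successors, so ◇□(q ∧ p) fails. ✗
c: successors {d}; □(q ∧ p) there: d:T. ✓
d: no successors, so ◇□(q ∧ p) fails. ✗
e: successors {b}; □(q ∧ p) there: b:T. ✓
Satisfying worlds: {a, c, e}.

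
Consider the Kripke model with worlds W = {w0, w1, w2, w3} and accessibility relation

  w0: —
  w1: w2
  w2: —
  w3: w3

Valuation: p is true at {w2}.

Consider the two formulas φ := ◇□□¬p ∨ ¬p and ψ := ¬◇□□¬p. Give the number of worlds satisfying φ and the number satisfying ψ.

3 and 2

For ◇□□¬p ∨ ¬p:
w0: ◇□□¬p is F, ¬p is T. ✓
w1: ◇□□¬p is T, ¬p is T. ✓
w2: ◇□□¬p is F, ¬p is F. ✗
w3: ◇□□¬p is T, ¬p is T. ✓
— 3 worlds.
For ¬◇□□¬p:
w0: ◇□□¬p is F. ✓
w1: ◇□□¬p is T. ✗
w2: ◇□□¬p is F. ✓
w3: ◇□□¬p is T. ✗
— 2 worlds.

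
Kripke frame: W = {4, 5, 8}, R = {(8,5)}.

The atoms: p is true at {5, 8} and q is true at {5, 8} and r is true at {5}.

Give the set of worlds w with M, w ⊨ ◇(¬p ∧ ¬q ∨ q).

4: no successors, so ◇(¬p ∧ ¬q ∨ q) fails. ✗
5: no successors, so ◇(¬p ∧ ¬q ∨ q) fails. ✗
8: successors {5}; ¬p ∧ ¬q ∨ q there: 5:T. ✓

{8}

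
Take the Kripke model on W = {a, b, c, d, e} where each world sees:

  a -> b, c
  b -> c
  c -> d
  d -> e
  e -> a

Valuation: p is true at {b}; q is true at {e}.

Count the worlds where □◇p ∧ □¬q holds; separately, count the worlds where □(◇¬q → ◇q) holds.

1 and 1

For □◇p ∧ □¬q:
a: □◇p is F, □¬q is T. ✗
b: □◇p is F, □¬q is T. ✗
c: □◇p is F, □¬q is T. ✗
d: □◇p is F, □¬q is F. ✗
e: □◇p is T, □¬q is T. ✓
— 1 world.
For □(◇¬q → ◇q):
a: successors {b, c}; ◇¬q → ◇q there: b:F, c:F. ✗
b: successors {c}; ◇¬q → ◇q there: c:F. ✗
c: successors {d}; ◇¬q → ◇q there: d:T. ✓
d: successors {e}; ◇¬q → ◇q there: e:F. ✗
e: successors {a}; ◇¬q → ◇q there: a:F. ✗
— 1 world.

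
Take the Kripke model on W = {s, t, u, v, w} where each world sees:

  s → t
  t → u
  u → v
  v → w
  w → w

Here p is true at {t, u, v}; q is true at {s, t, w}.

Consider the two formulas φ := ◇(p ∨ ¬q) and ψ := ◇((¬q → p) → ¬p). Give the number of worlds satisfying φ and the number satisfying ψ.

3 and 2

For ◇(p ∨ ¬q):
s: successors {t}; p ∨ ¬q there: t:T. ✓
t: successors {u}; p ∨ ¬q there: u:T. ✓
u: successors {v}; p ∨ ¬q there: v:T. ✓
v: successors {w}; p ∨ ¬q there: w:F. ✗
w: successors {w}; p ∨ ¬q there: w:F. ✗
— 3 worlds.
For ◇((¬q → p) → ¬p):
s: successors {t}; (¬q → p) → ¬p there: t:F. ✗
t: successors {u}; (¬q → p) → ¬p there: u:F. ✗
u: successors {v}; (¬q → p) → ¬p there: v:F. ✗
v: successors {w}; (¬q → p) → ¬p there: w:T. ✓
w: successors {w}; (¬q → p) → ¬p there: w:T. ✓
— 2 worlds.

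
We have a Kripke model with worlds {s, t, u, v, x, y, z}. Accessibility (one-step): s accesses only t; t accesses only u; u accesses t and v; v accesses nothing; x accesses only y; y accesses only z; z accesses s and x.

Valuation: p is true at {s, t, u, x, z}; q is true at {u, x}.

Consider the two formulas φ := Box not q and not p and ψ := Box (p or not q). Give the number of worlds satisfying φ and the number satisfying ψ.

2 and 7

For Box not q and not p:
s: Box not q is T, not p is F. ✗
t: Box not q is F, not p is F. ✗
u: Box not q is T, not p is F. ✗
v: Box not q is T, not p is T. ✓
x: Box not q is T, not p is F. ✗
y: Box not q is T, not p is T. ✓
z: Box not q is F, not p is F. ✗
— 2 worlds.
For Box (p or not q):
s: successors {t}; p or not q there: t:T. ✓
t: successors {u}; p or not q there: u:T. ✓
u: successors {t, v}; p or not q there: t:T, v:T. ✓
v: no successors, so Box (p or not q) holds vacuously. ✓
x: successors {y}; p or not q there: y:T. ✓
y: successors {z}; p or not q there: z:T. ✓
z: successors {s, x}; p or not q there: s:T, x:T. ✓
— 7 worlds.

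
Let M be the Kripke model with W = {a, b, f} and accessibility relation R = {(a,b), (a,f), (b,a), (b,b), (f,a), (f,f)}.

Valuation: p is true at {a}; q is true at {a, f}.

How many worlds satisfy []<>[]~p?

1

a: successors {b, f}; <>[]~p there: b:T, f:T. ✓
b: successors {a, b}; <>[]~p there: a:F, b:T. ✗
f: successors {a, f}; <>[]~p there: a:F, f:T. ✗
Satisfying worlds: {a}.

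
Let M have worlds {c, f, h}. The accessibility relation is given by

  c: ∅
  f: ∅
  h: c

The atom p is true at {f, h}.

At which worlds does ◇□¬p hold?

{h}

c: no successors, so ◇□¬p fails. ✗
f: no successors, so ◇□¬p fails. ✗
h: successors {c}; □¬p there: c:T. ✓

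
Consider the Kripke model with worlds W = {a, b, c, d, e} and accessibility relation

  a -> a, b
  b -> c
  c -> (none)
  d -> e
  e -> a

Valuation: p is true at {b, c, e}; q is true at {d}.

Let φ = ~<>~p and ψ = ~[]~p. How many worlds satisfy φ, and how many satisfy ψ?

For ~<>~p:
a: <>~p is T. ✗
b: <>~p is F. ✓
c: <>~p is F. ✓
d: <>~p is F. ✓
e: <>~p is T. ✗
— 3 worlds.
For ~[]~p:
a: []~p is F. ✓
b: []~p is F. ✓
c: []~p is T. ✗
d: []~p is F. ✓
e: []~p is T. ✗
— 3 worlds.

3 and 3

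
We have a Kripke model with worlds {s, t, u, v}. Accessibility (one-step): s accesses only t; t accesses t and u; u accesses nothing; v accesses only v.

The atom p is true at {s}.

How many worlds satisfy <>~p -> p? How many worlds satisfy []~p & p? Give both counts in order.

For <>~p -> p:
s: <>~p is T, p is T. ✓
t: <>~p is T, p is F. ✗
u: <>~p is F, p is F. ✓
v: <>~p is T, p is F. ✗
— 2 worlds.
For []~p & p:
s: []~p is T, p is T. ✓
t: []~p is T, p is F. ✗
u: []~p is T, p is F. ✗
v: []~p is T, p is F. ✗
— 1 world.

2 and 1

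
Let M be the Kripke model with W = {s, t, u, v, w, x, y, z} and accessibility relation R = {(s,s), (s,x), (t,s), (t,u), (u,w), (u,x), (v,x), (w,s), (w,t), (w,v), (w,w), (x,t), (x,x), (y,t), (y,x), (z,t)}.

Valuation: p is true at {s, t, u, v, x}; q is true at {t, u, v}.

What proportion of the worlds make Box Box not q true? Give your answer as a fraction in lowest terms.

1/8

s: successors {s, x}; Box not q there: s:T, x:F. ✗
t: successors {s, u}; Box not q there: s:T, u:T. ✓
u: successors {w, x}; Box not q there: w:F, x:F. ✗
v: successors {x}; Box not q there: x:F. ✗
w: successors {s, t, v, w}; Box not q there: s:T, t:F, v:T, w:F. ✗
x: successors {t, x}; Box not q there: t:F, x:F. ✗
y: successors {t, x}; Box not q there: t:F, x:F. ✗
z: successors {t}; Box not q there: t:F. ✗
That's 1 of 8 worlds, so 1/8.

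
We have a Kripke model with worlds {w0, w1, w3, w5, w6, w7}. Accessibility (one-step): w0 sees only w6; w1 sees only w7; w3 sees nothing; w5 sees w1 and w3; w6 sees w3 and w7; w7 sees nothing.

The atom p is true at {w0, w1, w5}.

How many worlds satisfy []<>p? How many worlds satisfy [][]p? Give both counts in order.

For []<>p:
w0: successors {w6}; <>p there: w6:F. ✗
w1: successors {w7}; <>p there: w7:F. ✗
w3: no successors, so []<>p holds vacuously. ✓
w5: successors {w1, w3}; <>p there: w1:F, w3:F. ✗
w6: successors {w3, w7}; <>p there: w3:F, w7:F. ✗
w7: no successors, so []<>p holds vacuously. ✓
— 2 worlds.
For [][]p:
w0: successors {w6}; []p there: w6:F. ✗
w1: successors {w7}; []p there: w7:T. ✓
w3: no successors, so [][]p holds vacuously. ✓
w5: successors {w1, w3}; []p there: w1:F, w3:T. ✗
w6: successors {w3, w7}; []p there: w3:T, w7:T. ✓
w7: no successors, so [][]p holds vacuously. ✓
— 4 worlds.

2 and 4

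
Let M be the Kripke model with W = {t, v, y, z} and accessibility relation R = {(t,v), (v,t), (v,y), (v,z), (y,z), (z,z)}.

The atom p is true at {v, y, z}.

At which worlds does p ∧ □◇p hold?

t: p is F, □◇p is T. ✗
v: p is T, □◇p is T. ✓
y: p is T, □◇p is T. ✓
z: p is T, □◇p is T. ✓

{v, y, z}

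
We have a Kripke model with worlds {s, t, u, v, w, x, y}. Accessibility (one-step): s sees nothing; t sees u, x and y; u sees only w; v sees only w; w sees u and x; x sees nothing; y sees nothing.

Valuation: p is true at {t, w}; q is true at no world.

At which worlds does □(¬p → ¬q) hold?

s: no successors, so □(¬p → ¬q) holds vacuously. ✓
t: successors {u, x, y}; ¬p → ¬q there: u:T, x:T, y:T. ✓
u: successors {w}; ¬p → ¬q there: w:T. ✓
v: successors {w}; ¬p → ¬q there: w:T. ✓
w: successors {u, x}; ¬p → ¬q there: u:T, x:T. ✓
x: no successors, so □(¬p → ¬q) holds vacuously. ✓
y: no successors, so □(¬p → ¬q) holds vacuously. ✓

{s, t, u, v, w, x, y}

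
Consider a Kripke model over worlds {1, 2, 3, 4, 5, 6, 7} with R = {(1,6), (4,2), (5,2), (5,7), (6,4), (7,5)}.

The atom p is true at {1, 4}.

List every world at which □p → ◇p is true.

{1, 4, 5, 6, 7}

1: □p is F, ◇p is F. ✓
2: □p is T, ◇p is F. ✗
3: □p is T, ◇p is F. ✗
4: □p is F, ◇p is F. ✓
5: □p is F, ◇p is F. ✓
6: □p is T, ◇p is T. ✓
7: □p is F, ◇p is F. ✓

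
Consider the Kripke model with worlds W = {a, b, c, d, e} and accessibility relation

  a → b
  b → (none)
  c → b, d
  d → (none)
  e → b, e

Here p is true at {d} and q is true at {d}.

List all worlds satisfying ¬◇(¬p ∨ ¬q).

a: ◇(¬p ∨ ¬q) is T. ✗
b: ◇(¬p ∨ ¬q) is F. ✓
c: ◇(¬p ∨ ¬q) is T. ✗
d: ◇(¬p ∨ ¬q) is F. ✓
e: ◇(¬p ∨ ¬q) is T. ✗

{b, d}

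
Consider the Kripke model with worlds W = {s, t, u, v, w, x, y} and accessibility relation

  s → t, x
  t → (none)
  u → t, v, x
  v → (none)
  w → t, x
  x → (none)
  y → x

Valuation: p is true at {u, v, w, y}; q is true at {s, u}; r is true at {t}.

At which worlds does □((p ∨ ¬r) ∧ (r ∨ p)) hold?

s: successors {t, x}; (p ∨ ¬r) ∧ (r ∨ p) there: t:F, x:F. ✗
t: no successors, so □((p ∨ ¬r) ∧ (r ∨ p)) holds vacuously. ✓
u: successors {t, v, x}; (p ∨ ¬r) ∧ (r ∨ p) there: t:F, v:T, x:F. ✗
v: no successors, so □((p ∨ ¬r) ∧ (r ∨ p)) holds vacuously. ✓
w: successors {t, x}; (p ∨ ¬r) ∧ (r ∨ p) there: t:F, x:F. ✗
x: no successors, so □((p ∨ ¬r) ∧ (r ∨ p)) holds vacuously. ✓
y: successors {x}; (p ∨ ¬r) ∧ (r ∨ p) there: x:F. ✗

{t, v, x}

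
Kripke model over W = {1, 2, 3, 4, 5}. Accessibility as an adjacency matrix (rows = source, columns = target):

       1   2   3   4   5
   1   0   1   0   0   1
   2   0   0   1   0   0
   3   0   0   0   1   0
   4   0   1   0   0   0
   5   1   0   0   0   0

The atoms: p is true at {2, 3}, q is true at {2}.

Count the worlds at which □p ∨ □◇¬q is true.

1: □p is F, □◇¬q is T. ✓
2: □p is T, □◇¬q is T. ✓
3: □p is F, □◇¬q is F. ✗
4: □p is T, □◇¬q is T. ✓
5: □p is F, □◇¬q is T. ✓
Satisfying worlds: {1, 2, 4, 5}.

4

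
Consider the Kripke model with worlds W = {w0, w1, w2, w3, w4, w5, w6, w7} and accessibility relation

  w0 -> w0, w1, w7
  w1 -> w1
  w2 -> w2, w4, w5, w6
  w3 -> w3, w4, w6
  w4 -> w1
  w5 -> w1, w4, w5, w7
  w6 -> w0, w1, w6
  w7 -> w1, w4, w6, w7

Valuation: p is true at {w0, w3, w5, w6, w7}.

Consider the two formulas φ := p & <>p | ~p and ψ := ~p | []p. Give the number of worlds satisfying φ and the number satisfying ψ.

For p & <>p | ~p:
w0: p & <>p is T, ~p is F. ✓
w1: p & <>p is F, ~p is T. ✓
w2: p & <>p is F, ~p is T. ✓
w3: p & <>p is T, ~p is F. ✓
w4: p & <>p is F, ~p is T. ✓
w5: p & <>p is T, ~p is F. ✓
w6: p & <>p is T, ~p is F. ✓
w7: p & <>p is T, ~p is F. ✓
— 8 worlds.
For ~p | []p:
w0: ~p is F, []p is F. ✗
w1: ~p is T, []p is F. ✓
w2: ~p is T, []p is F. ✓
w3: ~p is F, []p is F. ✗
w4: ~p is T, []p is F. ✓
w5: ~p is F, []p is F. ✗
w6: ~p is F, []p is F. ✗
w7: ~p is F, []p is F. ✗
— 3 worlds.

8 and 3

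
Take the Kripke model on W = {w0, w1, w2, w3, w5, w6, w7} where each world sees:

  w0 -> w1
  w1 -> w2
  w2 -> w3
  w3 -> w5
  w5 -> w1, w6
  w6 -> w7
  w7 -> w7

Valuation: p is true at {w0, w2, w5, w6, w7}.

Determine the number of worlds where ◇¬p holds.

w0: successors {w1}; ¬p there: w1:T. ✓
w1: successors {w2}; ¬p there: w2:F. ✗
w2: successors {w3}; ¬p there: w3:T. ✓
w3: successors {w5}; ¬p there: w5:F. ✗
w5: successors {w1, w6}; ¬p there: w1:T, w6:F. ✓
w6: successors {w7}; ¬p there: w7:F. ✗
w7: successors {w7}; ¬p there: w7:F. ✗
Satisfying worlds: {w0, w2, w5}.

3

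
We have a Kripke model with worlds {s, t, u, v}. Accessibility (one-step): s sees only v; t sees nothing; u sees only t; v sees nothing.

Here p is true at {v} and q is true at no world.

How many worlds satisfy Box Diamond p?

s: successors {v}; Diamond p there: v:F. ✗
t: no successors, so Box Diamond p holds vacuously. ✓
u: successors {t}; Diamond p there: t:F. ✗
v: no successors, so Box Diamond p holds vacuously. ✓
Satisfying worlds: {t, v}.

2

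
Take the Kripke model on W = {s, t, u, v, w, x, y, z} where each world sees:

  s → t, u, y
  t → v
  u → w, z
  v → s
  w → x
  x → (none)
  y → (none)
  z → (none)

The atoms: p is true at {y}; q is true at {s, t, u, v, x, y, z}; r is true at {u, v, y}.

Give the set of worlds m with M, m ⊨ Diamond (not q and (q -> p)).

s: successors {t, u, y}; not q and (q -> p) there: t:F, u:F, y:F. ✗
t: successors {v}; not q and (q -> p) there: v:F. ✗
u: successors {w, z}; not q and (q -> p) there: w:T, z:F. ✓
v: successors {s}; not q and (q -> p) there: s:F. ✗
w: successors {x}; not q and (q -> p) there: x:F. ✗
x: no successors, so Diamond (not q and (q -> p)) fails. ✗
y: no successors, so Diamond (not q and (q -> p)) fails. ✗
z: no successors, so Diamond (not q and (q -> p)) fails. ✗

{u}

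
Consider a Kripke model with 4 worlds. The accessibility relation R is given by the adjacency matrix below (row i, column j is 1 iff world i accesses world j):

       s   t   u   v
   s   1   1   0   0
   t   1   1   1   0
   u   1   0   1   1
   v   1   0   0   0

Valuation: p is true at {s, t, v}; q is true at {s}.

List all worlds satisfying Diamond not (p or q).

s: successors {s, t}; not (p or q) there: s:F, t:F. ✗
t: successors {s, t, u}; not (p or q) there: s:F, t:F, u:T. ✓
u: successors {s, u, v}; not (p or q) there: s:F, u:T, v:F. ✓
v: successors {s}; not (p or q) there: s:F. ✗

{t, u}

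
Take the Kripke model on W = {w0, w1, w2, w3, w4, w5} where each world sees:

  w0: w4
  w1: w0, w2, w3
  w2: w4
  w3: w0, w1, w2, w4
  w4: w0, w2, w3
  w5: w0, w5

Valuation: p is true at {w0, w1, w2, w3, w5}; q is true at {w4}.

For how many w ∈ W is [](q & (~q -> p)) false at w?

w0: successors {w4}; q & (~q -> p) there: w4:T. ✓
w1: successors {w0, w2, w3}; q & (~q -> p) there: w0:F, w2:F, w3:F. ✗
w2: successors {w4}; q & (~q -> p) there: w4:T. ✓
w3: successors {w0, w1, w2, w4}; q & (~q -> p) there: w0:F, w1:F, w2:F, w4:T. ✗
w4: successors {w0, w2, w3}; q & (~q -> p) there: w0:F, w2:F, w3:F. ✗
w5: successors {w0, w5}; q & (~q -> p) there: w0:F, w5:F. ✗
Satisfying worlds: {w0, w2}.
So [](q & (~q -> p)) fails at the other 4 worlds.

4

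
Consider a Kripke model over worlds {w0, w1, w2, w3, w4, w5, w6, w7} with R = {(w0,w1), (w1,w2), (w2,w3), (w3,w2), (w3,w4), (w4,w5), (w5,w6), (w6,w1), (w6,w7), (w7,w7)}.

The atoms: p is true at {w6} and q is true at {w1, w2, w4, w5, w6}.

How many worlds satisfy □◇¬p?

7

w0: successors {w1}; ◇¬p there: w1:T. ✓
w1: successors {w2}; ◇¬p there: w2:T. ✓
w2: successors {w3}; ◇¬p there: w3:T. ✓
w3: successors {w2, w4}; ◇¬p there: w2:T, w4:T. ✓
w4: successors {w5}; ◇¬p there: w5:F. ✗
w5: successors {w6}; ◇¬p there: w6:T. ✓
w6: successors {w1, w7}; ◇¬p there: w1:T, w7:T. ✓
w7: successors {w7}; ◇¬p there: w7:T. ✓
Satisfying worlds: {w0, w1, w2, w3, w5, w6, w7}.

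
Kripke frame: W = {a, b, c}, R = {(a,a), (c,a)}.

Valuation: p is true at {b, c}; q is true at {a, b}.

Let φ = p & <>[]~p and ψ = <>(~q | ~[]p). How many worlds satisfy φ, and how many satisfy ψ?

For p & <>[]~p:
a: p is F, <>[]~p is T. ✗
b: p is T, <>[]~p is F. ✗
c: p is T, <>[]~p is T. ✓
— 1 world.
For <>(~q | ~[]p):
a: successors {a}; ~q | ~[]p there: a:T. ✓
b: no successors, so <>(~q | ~[]p) fails. ✗
c: successors {a}; ~q | ~[]p there: a:T. ✓
— 2 worlds.

1 and 2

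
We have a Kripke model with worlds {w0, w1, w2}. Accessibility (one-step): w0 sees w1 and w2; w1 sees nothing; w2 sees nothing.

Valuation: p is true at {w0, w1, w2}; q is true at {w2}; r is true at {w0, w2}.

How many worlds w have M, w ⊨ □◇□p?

2

w0: successors {w1, w2}; ◇□p there: w1:F, w2:F. ✗
w1: no successors, so □◇□p holds vacuously. ✓
w2: no successors, so □◇□p holds vacuously. ✓
Satisfying worlds: {w1, w2}.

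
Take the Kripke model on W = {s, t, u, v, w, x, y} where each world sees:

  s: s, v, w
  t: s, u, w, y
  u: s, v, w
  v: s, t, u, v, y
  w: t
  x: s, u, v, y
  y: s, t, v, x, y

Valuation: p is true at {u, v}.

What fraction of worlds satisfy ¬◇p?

s: ◇p is T. ✗
t: ◇p is T. ✗
u: ◇p is T. ✗
v: ◇p is T. ✗
w: ◇p is F. ✓
x: ◇p is T. ✗
y: ◇p is T. ✗
That's 1 of 7 worlds, so 1/7.

1/7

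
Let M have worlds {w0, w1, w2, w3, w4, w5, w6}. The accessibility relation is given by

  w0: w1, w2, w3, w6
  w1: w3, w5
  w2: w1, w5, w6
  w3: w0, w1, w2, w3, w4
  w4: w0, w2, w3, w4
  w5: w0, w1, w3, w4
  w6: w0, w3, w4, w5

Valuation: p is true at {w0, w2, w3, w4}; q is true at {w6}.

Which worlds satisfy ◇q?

{w0, w2}

w0: successors {w1, w2, w3, w6}; q there: w1:F, w2:F, w3:F, w6:T. ✓
w1: successors {w3, w5}; q there: w3:F, w5:F. ✗
w2: successors {w1, w5, w6}; q there: w1:F, w5:F, w6:T. ✓
w3: successors {w0, w1, w2, w3, w4}; q there: w0:F, w1:F, w2:F, w3:F, w4:F. ✗
w4: successors {w0, w2, w3, w4}; q there: w0:F, w2:F, w3:F, w4:F. ✗
w5: successors {w0, w1, w3, w4}; q there: w0:F, w1:F, w3:F, w4:F. ✗
w6: successors {w0, w3, w4, w5}; q there: w0:F, w3:F, w4:F, w5:F. ✗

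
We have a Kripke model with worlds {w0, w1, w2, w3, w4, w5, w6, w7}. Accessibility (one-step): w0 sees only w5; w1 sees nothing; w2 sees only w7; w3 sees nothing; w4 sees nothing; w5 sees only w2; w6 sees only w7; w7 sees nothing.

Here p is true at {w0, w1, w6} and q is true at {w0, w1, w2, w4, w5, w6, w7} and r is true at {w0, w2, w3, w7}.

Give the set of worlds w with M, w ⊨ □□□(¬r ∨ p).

{w1, w2, w3, w4, w5, w6, w7}

w0: successors {w5}; □□(¬r ∨ p) there: w5:F. ✗
w1: no successors, so □□□(¬r ∨ p) holds vacuously. ✓
w2: successors {w7}; □□(¬r ∨ p) there: w7:T. ✓
w3: no successors, so □□□(¬r ∨ p) holds vacuously. ✓
w4: no successors, so □□□(¬r ∨ p) holds vacuously. ✓
w5: successors {w2}; □□(¬r ∨ p) there: w2:T. ✓
w6: successors {w7}; □□(¬r ∨ p) there: w7:T. ✓
w7: no successors, so □□□(¬r ∨ p) holds vacuously. ✓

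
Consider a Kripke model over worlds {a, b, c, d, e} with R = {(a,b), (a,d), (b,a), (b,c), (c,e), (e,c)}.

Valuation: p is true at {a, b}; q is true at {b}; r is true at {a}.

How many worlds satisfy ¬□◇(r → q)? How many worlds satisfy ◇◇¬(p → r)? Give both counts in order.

For ¬□◇(r → q):
a: □◇(r → q) is F. ✓
b: □◇(r → q) is T. ✗
c: □◇(r → q) is T. ✗
d: □◇(r → q) is T. ✗
e: □◇(r → q) is T. ✗
— 1 world.
For ◇◇¬(p → r):
a: successors {b, d}; ◇¬(p → r) there: b:F, d:F. ✗
b: successors {a, c}; ◇¬(p → r) there: a:T, c:F. ✓
c: successors {e}; ◇¬(p → r) there: e:F. ✗
d: no successors, so ◇◇¬(p → r) fails. ✗
e: successors {c}; ◇¬(p → r) there: c:F. ✗
— 1 world.

1 and 1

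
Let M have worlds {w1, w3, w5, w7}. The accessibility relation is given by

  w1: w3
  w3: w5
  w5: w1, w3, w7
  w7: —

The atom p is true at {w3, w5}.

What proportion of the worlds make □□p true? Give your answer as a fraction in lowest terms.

3/4

w1: successors {w3}; □p there: w3:T. ✓
w3: successors {w5}; □p there: w5:F. ✗
w5: successors {w1, w3, w7}; □p there: w1:T, w3:T, w7:T. ✓
w7: no successors, so □□p holds vacuously. ✓
That's 3 of 4 worlds, so 3/4.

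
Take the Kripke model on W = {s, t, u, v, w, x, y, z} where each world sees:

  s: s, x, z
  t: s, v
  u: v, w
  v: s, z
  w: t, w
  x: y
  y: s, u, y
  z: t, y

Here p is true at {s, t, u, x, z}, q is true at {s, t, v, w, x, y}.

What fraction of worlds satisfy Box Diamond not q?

s: successors {s, x, z}; Diamond not q there: s:T, x:F, z:F. ✗
t: successors {s, v}; Diamond not q there: s:T, v:T. ✓
u: successors {v, w}; Diamond not q there: v:T, w:F. ✗
v: successors {s, z}; Diamond not q there: s:T, z:F. ✗
w: successors {t, w}; Diamond not q there: t:F, w:F. ✗
x: successors {y}; Diamond not q there: y:T. ✓
y: successors {s, u, y}; Diamond not q there: s:T, u:F, y:T. ✗
z: successors {t, y}; Diamond not q there: t:F, y:T. ✗
That's 2 of 8 worlds, so 2/8 = 1/4.

1/4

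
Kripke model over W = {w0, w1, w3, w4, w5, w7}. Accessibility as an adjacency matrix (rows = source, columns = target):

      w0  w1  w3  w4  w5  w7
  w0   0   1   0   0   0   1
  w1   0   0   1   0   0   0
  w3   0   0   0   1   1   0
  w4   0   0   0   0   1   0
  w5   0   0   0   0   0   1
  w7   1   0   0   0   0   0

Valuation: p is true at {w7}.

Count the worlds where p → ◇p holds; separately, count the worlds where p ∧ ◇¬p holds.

5 and 1

For p → ◇p:
w0: p is F, ◇p is T. ✓
w1: p is F, ◇p is F. ✓
w3: p is F, ◇p is F. ✓
w4: p is F, ◇p is F. ✓
w5: p is F, ◇p is T. ✓
w7: p is T, ◇p is F. ✗
— 5 worlds.
For p ∧ ◇¬p:
w0: p is F, ◇¬p is T. ✗
w1: p is F, ◇¬p is T. ✗
w3: p is F, ◇¬p is T. ✗
w4: p is F, ◇¬p is T. ✗
w5: p is F, ◇¬p is F. ✗
w7: p is T, ◇¬p is T. ✓
— 1 world.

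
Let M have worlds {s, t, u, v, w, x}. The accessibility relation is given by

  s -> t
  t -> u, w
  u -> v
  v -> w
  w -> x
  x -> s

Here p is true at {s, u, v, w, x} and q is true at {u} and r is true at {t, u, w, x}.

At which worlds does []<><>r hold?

s: successors {t}; <><>r there: t:T. ✓
t: successors {u, w}; <><>r there: u:T, w:F. ✗
u: successors {v}; <><>r there: v:T. ✓
v: successors {w}; <><>r there: w:F. ✗
w: successors {x}; <><>r there: x:T. ✓
x: successors {s}; <><>r there: s:T. ✓

{s, u, w, x}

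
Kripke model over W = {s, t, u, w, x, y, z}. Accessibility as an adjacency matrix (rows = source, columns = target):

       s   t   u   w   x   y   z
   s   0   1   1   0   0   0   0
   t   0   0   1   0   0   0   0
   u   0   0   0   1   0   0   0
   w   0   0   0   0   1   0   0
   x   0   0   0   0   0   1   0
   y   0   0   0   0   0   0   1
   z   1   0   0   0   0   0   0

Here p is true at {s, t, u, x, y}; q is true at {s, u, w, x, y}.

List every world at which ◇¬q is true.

{s, y}

s: successors {t, u}; ¬q there: t:T, u:F. ✓
t: successors {u}; ¬q there: u:F. ✗
u: successors {w}; ¬q there: w:F. ✗
w: successors {x}; ¬q there: x:F. ✗
x: successors {y}; ¬q there: y:F. ✗
y: successors {z}; ¬q there: z:T. ✓
z: successors {s}; ¬q there: s:F. ✗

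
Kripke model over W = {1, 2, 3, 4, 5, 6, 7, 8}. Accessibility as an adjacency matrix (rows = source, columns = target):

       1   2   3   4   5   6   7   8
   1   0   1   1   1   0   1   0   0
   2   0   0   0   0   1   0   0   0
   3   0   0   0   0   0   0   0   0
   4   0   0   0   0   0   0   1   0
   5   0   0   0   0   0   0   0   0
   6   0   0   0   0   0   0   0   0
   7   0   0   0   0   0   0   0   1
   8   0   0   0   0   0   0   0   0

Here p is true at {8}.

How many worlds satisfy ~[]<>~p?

4

1: []<>~p is F. ✓
2: []<>~p is F. ✓
3: []<>~p is T. ✗
4: []<>~p is F. ✓
5: []<>~p is T. ✗
6: []<>~p is T. ✗
7: []<>~p is F. ✓
8: []<>~p is T. ✗
Satisfying worlds: {1, 2, 4, 7}.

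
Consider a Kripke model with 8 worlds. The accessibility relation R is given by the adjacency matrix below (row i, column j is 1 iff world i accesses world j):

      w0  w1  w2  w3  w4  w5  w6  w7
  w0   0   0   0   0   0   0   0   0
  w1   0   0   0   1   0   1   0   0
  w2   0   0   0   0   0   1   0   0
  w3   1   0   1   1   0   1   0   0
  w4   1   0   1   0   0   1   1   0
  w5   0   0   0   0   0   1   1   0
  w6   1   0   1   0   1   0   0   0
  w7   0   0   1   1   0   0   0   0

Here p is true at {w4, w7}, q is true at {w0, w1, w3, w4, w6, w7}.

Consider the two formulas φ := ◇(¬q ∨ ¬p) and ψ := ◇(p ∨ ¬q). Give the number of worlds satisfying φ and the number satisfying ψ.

For ◇(¬q ∨ ¬p):
w0: no successors, so ◇(¬q ∨ ¬p) fails. ✗
w1: successors {w3, w5}; ¬q ∨ ¬p there: w3:T, w5:T. ✓
w2: successors {w5}; ¬q ∨ ¬p there: w5:T. ✓
w3: successors {w0, w2, w3, w5}; ¬q ∨ ¬p there: w0:T, w2:T, w3:T, w5:T. ✓
w4: successors {w0, w2, w5, w6}; ¬q ∨ ¬p there: w0:T, w2:T, w5:T, w6:T. ✓
w5: successors {w5, w6}; ¬q ∨ ¬p there: w5:T, w6:T. ✓
w6: successors {w0, w2, w4}; ¬q ∨ ¬p there: w0:T, w2:T, w4:F. ✓
w7: successors {w2, w3}; ¬q ∨ ¬p there: w2:T, w3:T. ✓
— 7 worlds.
For ◇(p ∨ ¬q):
w0: no successors, so ◇(p ∨ ¬q) fails. ✗
w1: successors {w3, w5}; p ∨ ¬q there: w3:F, w5:T. ✓
w2: successors {w5}; p ∨ ¬q there: w5:T. ✓
w3: successors {w0, w2, w3, w5}; p ∨ ¬q there: w0:F, w2:T, w3:F, w5:T. ✓
w4: successors {w0, w2, w5, w6}; p ∨ ¬q there: w0:F, w2:T, w5:T, w6:F. ✓
w5: successors {w5, w6}; p ∨ ¬q there: w5:T, w6:F. ✓
w6: successors {w0, w2, w4}; p ∨ ¬q there: w0:F, w2:T, w4:T. ✓
w7: successors {w2, w3}; p ∨ ¬q there: w2:T, w3:F. ✓
— 7 worlds.

7 and 7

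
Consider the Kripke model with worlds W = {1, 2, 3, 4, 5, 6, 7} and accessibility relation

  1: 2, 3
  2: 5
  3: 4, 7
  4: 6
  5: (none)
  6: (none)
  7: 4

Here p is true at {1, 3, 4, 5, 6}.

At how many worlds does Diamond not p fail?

5

1: successors {2, 3}; not p there: 2:T, 3:F. ✓
2: successors {5}; not p there: 5:F. ✗
3: successors {4, 7}; not p there: 4:F, 7:T. ✓
4: successors {6}; not p there: 6:F. ✗
5: no successors, so Diamond not p fails. ✗
6: no successors, so Diamond not p fails. ✗
7: successors {4}; not p there: 4:F. ✗
Satisfying worlds: {1, 3}.
So Diamond not p fails at the other 5 worlds.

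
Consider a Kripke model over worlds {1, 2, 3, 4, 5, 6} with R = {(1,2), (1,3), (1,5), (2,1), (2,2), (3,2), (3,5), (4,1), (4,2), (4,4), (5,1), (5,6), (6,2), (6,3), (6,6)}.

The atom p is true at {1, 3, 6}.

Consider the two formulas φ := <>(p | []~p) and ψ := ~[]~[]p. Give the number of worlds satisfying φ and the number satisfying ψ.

5 and 2

For <>(p | []~p):
1: successors {2, 3, 5}; p | []~p there: 2:F, 3:T, 5:F. ✓
2: successors {1, 2}; p | []~p there: 1:T, 2:F. ✓
3: successors {2, 5}; p | []~p there: 2:F, 5:F. ✗
4: successors {1, 2, 4}; p | []~p there: 1:T, 2:F, 4:F. ✓
5: successors {1, 6}; p | []~p there: 1:T, 6:T. ✓
6: successors {2, 3, 6}; p | []~p there: 2:F, 3:T, 6:T. ✓
— 5 worlds.
For ~[]~[]p:
1: []~[]p is F. ✓
2: []~[]p is T. ✗
3: []~[]p is F. ✓
4: []~[]p is T. ✗
5: []~[]p is T. ✗
6: []~[]p is T. ✗
— 2 worlds.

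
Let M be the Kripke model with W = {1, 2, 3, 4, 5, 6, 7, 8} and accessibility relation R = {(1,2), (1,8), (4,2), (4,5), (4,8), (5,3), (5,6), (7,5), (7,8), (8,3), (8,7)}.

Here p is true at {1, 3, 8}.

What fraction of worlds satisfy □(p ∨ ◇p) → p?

5/8

1: □(p ∨ ◇p) is F, p is T. ✓
2: □(p ∨ ◇p) is T, p is F. ✗
3: □(p ∨ ◇p) is T, p is T. ✓
4: □(p ∨ ◇p) is F, p is F. ✓
5: □(p ∨ ◇p) is F, p is F. ✓
6: □(p ∨ ◇p) is T, p is F. ✗
7: □(p ∨ ◇p) is T, p is F. ✗
8: □(p ∨ ◇p) is T, p is T. ✓
That's 5 of 8 worlds, so 5/8.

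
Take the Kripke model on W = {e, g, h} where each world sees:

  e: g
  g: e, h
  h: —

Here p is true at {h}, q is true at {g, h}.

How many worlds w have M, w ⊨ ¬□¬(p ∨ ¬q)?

e: □¬(p ∨ ¬q) is T. ✗
g: □¬(p ∨ ¬q) is F. ✓
h: □¬(p ∨ ¬q) is T. ✗
Satisfying worlds: {g}.

1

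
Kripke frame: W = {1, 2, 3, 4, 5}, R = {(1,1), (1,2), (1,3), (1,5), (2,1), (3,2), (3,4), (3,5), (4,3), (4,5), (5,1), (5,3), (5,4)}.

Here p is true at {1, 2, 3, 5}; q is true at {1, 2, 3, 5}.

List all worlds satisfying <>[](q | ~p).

{1, 2, 3, 4, 5}

1: successors {1, 2, 3, 5}; [](q | ~p) there: 1:T, 2:T, 3:T, 5:T. ✓
2: successors {1}; [](q | ~p) there: 1:T. ✓
3: successors {2, 4, 5}; [](q | ~p) there: 2:T, 4:T, 5:T. ✓
4: successors {3, 5}; [](q | ~p) there: 3:T, 5:T. ✓
5: successors {1, 3, 4}; [](q | ~p) there: 1:T, 3:T, 4:T. ✓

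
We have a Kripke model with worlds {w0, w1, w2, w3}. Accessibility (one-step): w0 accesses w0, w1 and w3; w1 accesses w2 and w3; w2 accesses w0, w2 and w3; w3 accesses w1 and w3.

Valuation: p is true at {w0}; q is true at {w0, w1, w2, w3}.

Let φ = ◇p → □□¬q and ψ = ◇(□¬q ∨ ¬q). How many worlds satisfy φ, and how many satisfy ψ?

2 and 0

For ◇p → □□¬q:
w0: ◇p is T, □□¬q is F. ✗
w1: ◇p is F, □□¬q is F. ✓
w2: ◇p is T, □□¬q is F. ✗
w3: ◇p is F, □□¬q is F. ✓
— 2 worlds.
For ◇(□¬q ∨ ¬q):
w0: successors {w0, w1, w3}; □¬q ∨ ¬q there: w0:F, w1:F, w3:F. ✗
w1: successors {w2, w3}; □¬q ∨ ¬q there: w2:F, w3:F. ✗
w2: successors {w0, w2, w3}; □¬q ∨ ¬q there: w0:F, w2:F, w3:F. ✗
w3: successors {w1, w3}; □¬q ∨ ¬q there: w1:F, w3:F. ✗
— 0 worlds.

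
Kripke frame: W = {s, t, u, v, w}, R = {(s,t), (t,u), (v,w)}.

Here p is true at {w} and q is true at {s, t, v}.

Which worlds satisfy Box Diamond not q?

{s, u, w}

s: successors {t}; Diamond not q there: t:T. ✓
t: successors {u}; Diamond not q there: u:F. ✗
u: no successors, so Box Diamond not q holds vacuously. ✓
v: successors {w}; Diamond not q there: w:F. ✗
w: no successors, so Box Diamond not q holds vacuously. ✓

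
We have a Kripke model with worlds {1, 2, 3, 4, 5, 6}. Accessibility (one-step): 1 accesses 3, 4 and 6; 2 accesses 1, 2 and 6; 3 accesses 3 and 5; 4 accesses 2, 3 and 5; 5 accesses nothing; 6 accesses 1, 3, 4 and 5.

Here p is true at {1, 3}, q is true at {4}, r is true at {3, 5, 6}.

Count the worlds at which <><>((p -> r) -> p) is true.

1: successors {3, 4, 6}; <>((p -> r) -> p) there: 3:T, 4:T, 6:T. ✓
2: successors {1, 2, 6}; <>((p -> r) -> p) there: 1:T, 2:T, 6:T. ✓
3: successors {3, 5}; <>((p -> r) -> p) there: 3:T, 5:F. ✓
4: successors {2, 3, 5}; <>((p -> r) -> p) there: 2:T, 3:T, 5:F. ✓
5: no successors, so <><>((p -> r) -> p) fails. ✗
6: successors {1, 3, 4, 5}; <>((p -> r) -> p) there: 1:T, 3:T, 4:T, 5:F. ✓
Satisfying worlds: {1, 2, 3, 4, 6}.

5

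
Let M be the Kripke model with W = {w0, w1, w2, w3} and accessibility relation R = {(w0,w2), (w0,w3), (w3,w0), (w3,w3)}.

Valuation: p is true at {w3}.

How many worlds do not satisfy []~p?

w0: successors {w2, w3}; ~p there: w2:T, w3:F. ✗
w1: no successors, so []~p holds vacuously. ✓
w2: no successors, so []~p holds vacuously. ✓
w3: successors {w0, w3}; ~p there: w0:T, w3:F. ✗
Satisfying worlds: {w1, w2}.
So []~p fails at the other 2 worlds.

2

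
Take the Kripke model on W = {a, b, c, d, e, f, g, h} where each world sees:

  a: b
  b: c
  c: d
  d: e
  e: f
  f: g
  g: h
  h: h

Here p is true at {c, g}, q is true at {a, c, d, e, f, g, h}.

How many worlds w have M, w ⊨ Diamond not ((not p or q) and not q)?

7

a: successors {b}; not ((not p or q) and not q) there: b:F. ✗
b: successors {c}; not ((not p or q) and not q) there: c:T. ✓
c: successors {d}; not ((not p or q) and not q) there: d:T. ✓
d: successors {e}; not ((not p or q) and not q) there: e:T. ✓
e: successors {f}; not ((not p or q) and not q) there: f:T. ✓
f: successors {g}; not ((not p or q) and not q) there: g:T. ✓
g: successors {h}; not ((not p or q) and not q) there: h:T. ✓
h: successors {h}; not ((not p or q) and not q) there: h:T. ✓
Satisfying worlds: {b, c, d, e, f, g, h}.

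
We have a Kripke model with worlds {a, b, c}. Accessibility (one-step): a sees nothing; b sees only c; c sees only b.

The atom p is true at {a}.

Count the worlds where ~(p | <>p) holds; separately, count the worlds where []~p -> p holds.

For ~(p | <>p):
a: p | <>p is T. ✗
b: p | <>p is F. ✓
c: p | <>p is F. ✓
— 2 worlds.
For []~p -> p:
a: []~p is T, p is T. ✓
b: []~p is T, p is F. ✗
c: []~p is T, p is F. ✗
— 1 world.

2 and 1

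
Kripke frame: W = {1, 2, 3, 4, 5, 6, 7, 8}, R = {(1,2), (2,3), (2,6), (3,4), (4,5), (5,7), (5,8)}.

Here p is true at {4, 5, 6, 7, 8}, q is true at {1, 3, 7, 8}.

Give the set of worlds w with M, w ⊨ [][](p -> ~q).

1: successors {2}; [](p -> ~q) there: 2:T. ✓
2: successors {3, 6}; [](p -> ~q) there: 3:T, 6:T. ✓
3: successors {4}; [](p -> ~q) there: 4:T. ✓
4: successors {5}; [](p -> ~q) there: 5:F. ✗
5: successors {7, 8}; [](p -> ~q) there: 7:T, 8:T. ✓
6: no successors, so [][](p -> ~q) holds vacuously. ✓
7: no successors, so [][](p -> ~q) holds vacuously. ✓
8: no successors, so [][](p -> ~q) holds vacuously. ✓

{1, 2, 3, 5, 6, 7, 8}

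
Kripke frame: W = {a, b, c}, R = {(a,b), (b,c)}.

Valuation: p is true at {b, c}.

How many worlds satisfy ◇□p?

2

a: successors {b}; □p there: b:T. ✓
b: successors {c}; □p there: c:T. ✓
c: no successors, so ◇□p fails. ✗
Satisfying worlds: {a, b}.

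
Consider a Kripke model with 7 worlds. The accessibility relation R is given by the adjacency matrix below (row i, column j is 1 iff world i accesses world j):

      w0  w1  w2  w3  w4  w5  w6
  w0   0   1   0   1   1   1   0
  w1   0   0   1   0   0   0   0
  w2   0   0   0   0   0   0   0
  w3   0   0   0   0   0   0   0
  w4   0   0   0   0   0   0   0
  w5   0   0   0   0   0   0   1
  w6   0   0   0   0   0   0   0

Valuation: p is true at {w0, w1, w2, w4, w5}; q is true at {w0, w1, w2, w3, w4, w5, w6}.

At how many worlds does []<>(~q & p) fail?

3

w0: successors {w1, w3, w4, w5}; <>(~q & p) there: w1:F, w3:F, w4:F, w5:F. ✗
w1: successors {w2}; <>(~q & p) there: w2:F. ✗
w2: no successors, so []<>(~q & p) holds vacuously. ✓
w3: no successors, so []<>(~q & p) holds vacuously. ✓
w4: no successors, so []<>(~q & p) holds vacuously. ✓
w5: successors {w6}; <>(~q & p) there: w6:F. ✗
w6: no successors, so []<>(~q & p) holds vacuously. ✓
Satisfying worlds: {w2, w3, w4, w6}.
So []<>(~q & p) fails at the other 3 worlds.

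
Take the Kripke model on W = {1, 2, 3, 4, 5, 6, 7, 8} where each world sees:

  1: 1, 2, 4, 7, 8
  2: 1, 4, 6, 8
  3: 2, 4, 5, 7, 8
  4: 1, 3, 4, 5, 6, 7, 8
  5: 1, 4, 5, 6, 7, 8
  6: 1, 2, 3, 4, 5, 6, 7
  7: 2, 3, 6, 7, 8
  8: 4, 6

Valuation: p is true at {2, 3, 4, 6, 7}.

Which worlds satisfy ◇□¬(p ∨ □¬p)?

1: successors {1, 2, 4, 7, 8}; □¬(p ∨ □¬p) there: 1:F, 2:F, 4:F, 7:F, 8:F. ✗
2: successors {1, 4, 6, 8}; □¬(p ∨ □¬p) there: 1:F, 4:F, 6:F, 8:F. ✗
3: successors {2, 4, 5, 7, 8}; □¬(p ∨ □¬p) there: 2:F, 4:F, 5:F, 7:F, 8:F. ✗
4: successors {1, 3, 4, 5, 6, 7, 8}; □¬(p ∨ □¬p) there: 1:F, 3:F, 4:F, 5:F, 6:F, 7:F, 8:F. ✗
5: successors {1, 4, 5, 6, 7, 8}; □¬(p ∨ □¬p) there: 1:F, 4:F, 5:F, 6:F, 7:F, 8:F. ✗
6: successors {1, 2, 3, 4, 5, 6, 7}; □¬(p ∨ □¬p) there: 1:F, 2:F, 3:F, 4:F, 5:F, 6:F, 7:F. ✗
7: successors {2, 3, 6, 7, 8}; □¬(p ∨ □¬p) there: 2:F, 3:F, 6:F, 7:F, 8:F. ✗
8: successors {4, 6}; □¬(p ∨ □¬p) there: 4:F, 6:F. ✗

∅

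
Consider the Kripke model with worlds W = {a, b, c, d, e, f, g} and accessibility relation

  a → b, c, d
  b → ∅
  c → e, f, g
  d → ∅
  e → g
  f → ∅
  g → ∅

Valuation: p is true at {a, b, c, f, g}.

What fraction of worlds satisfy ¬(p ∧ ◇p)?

5/7

a: p ∧ ◇p is T. ✗
b: p ∧ ◇p is F. ✓
c: p ∧ ◇p is T. ✗
d: p ∧ ◇p is F. ✓
e: p ∧ ◇p is F. ✓
f: p ∧ ◇p is F. ✓
g: p ∧ ◇p is F. ✓
That's 5 of 7 worlds, so 5/7.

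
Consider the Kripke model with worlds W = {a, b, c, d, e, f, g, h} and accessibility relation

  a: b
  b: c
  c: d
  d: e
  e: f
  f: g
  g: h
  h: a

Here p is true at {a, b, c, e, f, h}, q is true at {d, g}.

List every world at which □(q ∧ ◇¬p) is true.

a: successors {b}; q ∧ ◇¬p there: b:F. ✗
b: successors {c}; q ∧ ◇¬p there: c:F. ✗
c: successors {d}; q ∧ ◇¬p there: d:F. ✗
d: successors {e}; q ∧ ◇¬p there: e:F. ✗
e: successors {f}; q ∧ ◇¬p there: f:F. ✗
f: successors {g}; q ∧ ◇¬p there: g:F. ✗
g: successors {h}; q ∧ ◇¬p there: h:F. ✗
h: successors {a}; q ∧ ◇¬p there: a:F. ✗

∅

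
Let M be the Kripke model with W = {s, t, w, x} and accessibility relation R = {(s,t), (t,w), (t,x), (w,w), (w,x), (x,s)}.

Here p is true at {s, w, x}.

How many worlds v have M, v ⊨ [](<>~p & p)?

s: successors {t}; <>~p & p there: t:F. ✗
t: successors {w, x}; <>~p & p there: w:F, x:F. ✗
w: successors {w, x}; <>~p & p there: w:F, x:F. ✗
x: successors {s}; <>~p & p there: s:T. ✓
Satisfying worlds: {x}.

1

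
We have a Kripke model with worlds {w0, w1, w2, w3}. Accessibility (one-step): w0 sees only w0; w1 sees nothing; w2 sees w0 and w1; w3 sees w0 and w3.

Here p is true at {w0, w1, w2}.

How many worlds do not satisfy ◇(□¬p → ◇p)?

w0: successors {w0}; □¬p → ◇p there: w0:T. ✓
w1: no successors, so ◇(□¬p → ◇p) fails. ✗
w2: successors {w0, w1}; □¬p → ◇p there: w0:T, w1:F. ✓
w3: successors {w0, w3}; □¬p → ◇p there: w0:T, w3:T. ✓
Satisfying worlds: {w0, w2, w3}.
So ◇(□¬p → ◇p) fails at the other 1 world.

1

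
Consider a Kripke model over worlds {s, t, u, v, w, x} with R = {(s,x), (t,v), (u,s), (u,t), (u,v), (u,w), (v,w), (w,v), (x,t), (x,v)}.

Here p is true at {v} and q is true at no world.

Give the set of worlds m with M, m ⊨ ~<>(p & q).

s: <>(p & q) is F. ✓
t: <>(p & q) is F. ✓
u: <>(p & q) is F. ✓
v: <>(p & q) is F. ✓
w: <>(p & q) is F. ✓
x: <>(p & q) is F. ✓

{s, t, u, v, w, x}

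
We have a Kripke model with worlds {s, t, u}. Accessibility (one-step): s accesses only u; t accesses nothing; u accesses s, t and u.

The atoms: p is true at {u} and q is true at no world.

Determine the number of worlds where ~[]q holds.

s: []q is F. ✓
t: []q is T. ✗
u: []q is F. ✓
Satisfying worlds: {s, u}.

2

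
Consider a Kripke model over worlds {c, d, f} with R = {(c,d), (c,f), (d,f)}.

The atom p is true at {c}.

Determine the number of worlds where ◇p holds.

0

c: successors {d, f}; p there: d:F, f:F. ✗
d: successors {f}; p there: f:F. ✗
f: no successors, so ◇p fails. ✗
Satisfying worlds: ∅.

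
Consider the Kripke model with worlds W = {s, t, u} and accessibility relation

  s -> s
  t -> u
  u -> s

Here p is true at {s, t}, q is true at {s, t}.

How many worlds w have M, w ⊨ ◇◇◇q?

s: successors {s}; ◇◇q there: s:T. ✓
t: successors {u}; ◇◇q there: u:T. ✓
u: successors {s}; ◇◇q there: s:T. ✓
Satisfying worlds: {s, t, u}.

3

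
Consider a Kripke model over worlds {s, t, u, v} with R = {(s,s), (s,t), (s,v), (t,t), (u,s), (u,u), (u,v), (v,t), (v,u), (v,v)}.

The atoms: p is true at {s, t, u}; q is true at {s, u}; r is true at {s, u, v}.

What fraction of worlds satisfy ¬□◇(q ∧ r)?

3/4

s: □◇(q ∧ r) is F. ✓
t: □◇(q ∧ r) is F. ✓
u: □◇(q ∧ r) is T. ✗
v: □◇(q ∧ r) is F. ✓
That's 3 of 4 worlds, so 3/4.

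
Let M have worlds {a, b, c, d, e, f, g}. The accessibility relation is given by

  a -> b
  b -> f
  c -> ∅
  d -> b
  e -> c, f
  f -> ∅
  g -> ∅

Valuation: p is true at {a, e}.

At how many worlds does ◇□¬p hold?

4

a: successors {b}; □¬p there: b:T. ✓
b: successors {f}; □¬p there: f:T. ✓
c: no successors, so ◇□¬p fails. ✗
d: successors {b}; □¬p there: b:T. ✓
e: successors {c, f}; □¬p there: c:T, f:T. ✓
f: no successors, so ◇□¬p fails. ✗
g: no successors, so ◇□¬p fails. ✗
Satisfying worlds: {a, b, d, e}.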